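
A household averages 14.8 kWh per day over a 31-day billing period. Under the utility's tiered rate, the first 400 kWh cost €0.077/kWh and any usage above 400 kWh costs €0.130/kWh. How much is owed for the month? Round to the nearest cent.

Usage = 14.8 kWh/day × 31 days = 458.8 kWh
First 400 kWh × €0.077 = €30.80
Remaining 58.8 kWh × €0.130 = €7.64
Total = €38.44

€38.44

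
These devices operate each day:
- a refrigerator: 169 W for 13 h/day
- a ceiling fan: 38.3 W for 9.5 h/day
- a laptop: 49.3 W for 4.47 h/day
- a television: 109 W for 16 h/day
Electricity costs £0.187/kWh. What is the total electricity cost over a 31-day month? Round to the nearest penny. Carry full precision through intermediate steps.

£26.23

refrigerator: 169 W × 13 h × 31 d = 68,107 Wh = 68.11 kWh
ceiling fan: 38.3 W × 9.5 h × 31 d = 11,279 Wh = 11.28 kWh
laptop: 49.3 W × 4.47 h × 31 d = 6,832 Wh = 6.832 kWh
television: 109 W × 16 h × 31 d = 54,064 Wh = 54.06 kWh
Total energy = 68.11 + 11.28 + 6.832 + 54.06 = 140.3 kWh
Cost = 140.3 kWh × £0.187 = £26.23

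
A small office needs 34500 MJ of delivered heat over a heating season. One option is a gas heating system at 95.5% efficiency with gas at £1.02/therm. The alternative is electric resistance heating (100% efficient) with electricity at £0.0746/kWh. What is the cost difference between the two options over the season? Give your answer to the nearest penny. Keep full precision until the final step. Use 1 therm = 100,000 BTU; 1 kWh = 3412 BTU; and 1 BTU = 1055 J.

£365.71

Heat load = 34500 MJ = 34,500,000,000 J / 1055 = 32,701,422 BTU
Gas: input = 32,701,422 / 0.955 = 34,242,326 BTU = 342.4 therm → 342.4 × £1.02 = £349.27
Electric: 32,701,422 BTU / 3412 = 9,584 kWh → × £0.0746 = £714.98
Difference = |£349.27 − £714.98| = £365.71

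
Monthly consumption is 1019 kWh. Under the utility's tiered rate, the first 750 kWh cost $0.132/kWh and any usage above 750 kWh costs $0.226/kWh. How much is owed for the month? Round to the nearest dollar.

$160

First 750 kWh × $0.132 = $99.00
Remaining 269 kWh × $0.226 = $60.79
Total = $159.79 ≈ $160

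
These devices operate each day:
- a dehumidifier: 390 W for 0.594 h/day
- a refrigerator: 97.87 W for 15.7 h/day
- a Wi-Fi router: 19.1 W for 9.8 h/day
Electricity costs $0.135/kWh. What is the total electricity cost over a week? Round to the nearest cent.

$1.85

dehumidifier: 390 W × 0.594 h × 7 d = 1,622 Wh = 1.622 kWh
refrigerator: 97.87 W × 15.7 h × 7 d = 10,756 Wh = 10.76 kWh
Wi-Fi router: 19.1 W × 9.8 h × 7 d = 1,310 Wh = 1.31 kWh
Total energy = 1.622 + 10.76 + 1.31 = 13.69 kWh
Cost = 13.69 kWh × $0.135 = $1.85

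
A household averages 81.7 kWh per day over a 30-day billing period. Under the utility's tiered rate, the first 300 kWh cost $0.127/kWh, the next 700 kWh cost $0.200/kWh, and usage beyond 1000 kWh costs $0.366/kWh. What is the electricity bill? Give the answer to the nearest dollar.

Usage = 81.7 kWh/day × 30 days = 2451 kWh
First 300 kWh × $0.127 = $38.10
Next 700 kWh × $0.200 = $140.00
Remaining 1451 kWh × $0.366 = $531.07
Total = $709.17 ≈ $709

$709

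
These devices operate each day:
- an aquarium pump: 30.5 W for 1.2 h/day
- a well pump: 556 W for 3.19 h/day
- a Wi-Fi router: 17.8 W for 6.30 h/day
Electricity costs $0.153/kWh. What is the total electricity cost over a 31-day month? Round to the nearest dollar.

aquarium pump: 30.5 W × 1.2 h × 31 d = 1,135 Wh = 1.135 kWh
well pump: 556 W × 3.19 h × 31 d = 54,983 Wh = 54.98 kWh
Wi-Fi router: 17.8 W × 6.30 h × 31 d = 3,476 Wh = 3.476 kWh
Total energy = 1.135 + 54.98 + 3.476 = 59.59 kWh
Cost = 59.59 kWh × $0.153 = $9.12 ≈ $9

$9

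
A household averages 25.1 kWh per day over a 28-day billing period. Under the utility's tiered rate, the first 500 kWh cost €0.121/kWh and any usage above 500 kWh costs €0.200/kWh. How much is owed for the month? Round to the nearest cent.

Usage = 25.1 kWh/day × 28 days = 702.8 kWh
First 500 kWh × €0.121 = €60.50
Remaining 202.8 kWh × €0.200 = €40.56
Total = €101.06

€101.06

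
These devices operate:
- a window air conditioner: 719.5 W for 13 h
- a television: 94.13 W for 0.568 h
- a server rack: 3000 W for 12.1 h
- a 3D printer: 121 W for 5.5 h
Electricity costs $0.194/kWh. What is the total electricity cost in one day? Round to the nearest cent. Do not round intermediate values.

window air conditioner: 719.5 W × 13 h = 9,354 Wh = 9.354 kWh
television: 94.13 W × 0.568 h = 53 Wh = 0.05347 kWh
server rack: 3000 W × 12.1 h = 36,300 Wh = 36.3 kWh
3D printer: 121 W × 5.5 h = 666 Wh = 0.6655 kWh
Total energy = 9.354 + 0.05347 + 36.3 + 0.6655 = 46.37 kWh
Cost = 46.37 kWh × $0.194 = $9.00

$9.00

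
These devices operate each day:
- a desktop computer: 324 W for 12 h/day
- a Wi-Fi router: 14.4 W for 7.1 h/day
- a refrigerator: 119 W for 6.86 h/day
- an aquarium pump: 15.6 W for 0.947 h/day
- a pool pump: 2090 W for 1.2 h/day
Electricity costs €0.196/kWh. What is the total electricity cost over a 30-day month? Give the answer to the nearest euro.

desktop computer: 324 W × 12 h × 30 d = 116,640 Wh = 116.6 kWh
Wi-Fi router: 14.4 W × 7.1 h × 30 d = 3,067 Wh = 3.067 kWh
refrigerator: 119 W × 6.86 h × 30 d = 24,490 Wh = 24.49 kWh
aquarium pump: 15.6 W × 0.947 h × 30 d = 443 Wh = 0.4432 kWh
pool pump: 2090 W × 1.2 h × 30 d = 75,240 Wh = 75.24 kWh
Total energy = 116.6 + 3.067 + 24.49 + 0.4432 + 75.24 = 219.9 kWh
Cost = 219.9 kWh × €0.196 = €43.10 ≈ €43

€43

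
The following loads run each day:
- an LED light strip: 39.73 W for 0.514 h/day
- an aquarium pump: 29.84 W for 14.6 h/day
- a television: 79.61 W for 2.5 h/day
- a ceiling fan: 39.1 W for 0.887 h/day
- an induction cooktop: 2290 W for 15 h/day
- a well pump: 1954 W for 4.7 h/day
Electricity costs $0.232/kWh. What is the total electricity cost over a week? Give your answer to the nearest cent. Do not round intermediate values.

$71.82

LED light strip: 39.73 W × 0.514 h × 7 d = 143 Wh = 0.1429 kWh
aquarium pump: 29.84 W × 14.6 h × 7 d = 3,050 Wh = 3.05 kWh
television: 79.61 W × 2.5 h × 7 d = 1,393 Wh = 1.393 kWh
ceiling fan: 39.1 W × 0.887 h × 7 d = 243 Wh = 0.2428 kWh
induction cooktop: 2290 W × 15 h × 7 d = 240,450 Wh = 240.4 kWh
well pump: 1954 W × 4.7 h × 7 d = 64,287 Wh = 64.29 kWh
Total energy = 0.1429 + 3.05 + 1.393 + 0.2428 + 240.4 + 64.29 = 309.6 kWh
Cost = 309.6 kWh × $0.232 = $71.82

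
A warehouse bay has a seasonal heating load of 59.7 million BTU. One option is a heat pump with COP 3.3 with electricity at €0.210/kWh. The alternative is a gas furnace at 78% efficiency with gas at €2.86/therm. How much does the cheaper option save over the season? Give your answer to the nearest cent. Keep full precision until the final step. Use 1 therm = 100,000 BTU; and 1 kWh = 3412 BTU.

Heat load = 59.7 × 10⁶ BTU = 59,700,000 BTU
Gas: input = 59,700,000 / 0.78 = 76,538,462 BTU = 765.4 therm → 765.4 × €2.86 = €2,189.00
Heat pump: 59,700,000 BTU / 3412 = 17,500 kWh heat; / 3.3 = 5,302 kWh in → × €0.210 = €1,113.45
Difference = |€2,189.00 − €1,113.45| = €1,075.55

€1075.55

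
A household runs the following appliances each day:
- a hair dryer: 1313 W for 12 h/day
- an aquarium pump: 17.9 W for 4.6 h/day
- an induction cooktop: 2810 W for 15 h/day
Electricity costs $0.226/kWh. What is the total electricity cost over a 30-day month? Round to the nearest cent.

hair dryer: 1313 W × 12 h × 30 d = 472,680 Wh = 472.7 kWh
aquarium pump: 17.9 W × 4.6 h × 30 d = 2,470 Wh = 2.47 kWh
induction cooktop: 2810 W × 15 h × 30 d = 1,264,500 Wh = 1,264 kWh
Total energy = 472.7 + 2.47 + 1,264 = 1,740 kWh
Cost = 1,740 kWh × $0.226 = $393.16

$393.16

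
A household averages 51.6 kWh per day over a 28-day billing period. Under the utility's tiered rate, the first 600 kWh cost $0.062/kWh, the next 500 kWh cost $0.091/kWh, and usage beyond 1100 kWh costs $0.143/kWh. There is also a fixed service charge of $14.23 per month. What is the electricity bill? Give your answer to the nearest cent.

$146.24

Usage = 51.6 kWh/day × 28 days = 1444.8 kWh
First 600 kWh × $0.062 = $37.20
Next 500 kWh × $0.091 = $45.50
Remaining 344.8 kWh × $0.143 = $49.31
Energy charge = $132.01; + service $14.23 = $146.24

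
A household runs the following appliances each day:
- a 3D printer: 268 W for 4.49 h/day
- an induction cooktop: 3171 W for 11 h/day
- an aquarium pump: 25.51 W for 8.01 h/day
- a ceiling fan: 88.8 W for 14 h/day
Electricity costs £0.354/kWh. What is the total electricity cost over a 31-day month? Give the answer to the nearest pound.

£412

3D printer: 268 W × 4.49 h × 31 d = 37,303 Wh = 37.3 kWh
induction cooktop: 3171 W × 11 h × 31 d = 1,081,311 Wh = 1,081 kWh
aquarium pump: 25.51 W × 8.01 h × 31 d = 6,334 Wh = 6.334 kWh
ceiling fan: 88.8 W × 14 h × 31 d = 38,539 Wh = 38.54 kWh
Total energy = 37.3 + 1,081 + 6.334 + 38.54 = 1,163 kWh
Cost = 1,163 kWh × £0.354 = £411.87 ≈ £412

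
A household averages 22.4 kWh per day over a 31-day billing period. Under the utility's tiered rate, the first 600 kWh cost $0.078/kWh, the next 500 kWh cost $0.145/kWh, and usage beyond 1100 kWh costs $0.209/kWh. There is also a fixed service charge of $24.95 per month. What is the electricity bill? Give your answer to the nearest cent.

Usage = 22.4 kWh/day × 31 days = 694.4 kWh
First 600 kWh × $0.078 = $46.80
Next 94.4 kWh × $0.145 = $13.69
Remaining tier: 0 kWh (not reached)
Energy charge = $60.49; + service $24.95 = $85.44

$85.44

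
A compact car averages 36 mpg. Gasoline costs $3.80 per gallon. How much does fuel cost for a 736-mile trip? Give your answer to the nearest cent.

Fuel = 736 mi / 36 mpg = 20.44 gal
Cost = 20.44 gal × $3.80/gal = $77.69

$77.69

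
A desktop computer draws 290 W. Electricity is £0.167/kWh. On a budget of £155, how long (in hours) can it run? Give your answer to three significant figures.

3200 h

Energy budget = £155 / £0.167 per kWh = 928.1 kWh = 928,144 Wh
Runtime = 928,144 Wh / 290 W = 3,200 h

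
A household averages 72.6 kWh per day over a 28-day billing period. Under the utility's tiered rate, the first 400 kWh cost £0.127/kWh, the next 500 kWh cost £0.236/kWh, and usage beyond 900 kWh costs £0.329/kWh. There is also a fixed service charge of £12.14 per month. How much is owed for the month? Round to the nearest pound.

Usage = 72.6 kWh/day × 28 days = 2032.8 kWh
First 400 kWh × £0.127 = £50.80
Next 500 kWh × £0.236 = £118.00
Remaining 1132.8 kWh × £0.329 = £372.69
Energy charge = £541.49; + service £12.14 = £553.63 ≈ £554

£554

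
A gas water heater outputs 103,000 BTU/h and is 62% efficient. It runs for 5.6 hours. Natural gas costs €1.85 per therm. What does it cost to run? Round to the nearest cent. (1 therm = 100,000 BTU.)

Heat delivered = 103,000 BTU/h × 5.6 h = 576,800 BTU
Gas input = 576,800 / 0.62 = 930,323 BTU
= 930,323 / 100,000 = 9.303 therm
Cost = 9.303 × €1.85/therm = €17.21

€17.21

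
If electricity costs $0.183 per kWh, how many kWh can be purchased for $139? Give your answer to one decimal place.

$139 / $0.183 per kWh = 759.6 kWh

759.6 kWh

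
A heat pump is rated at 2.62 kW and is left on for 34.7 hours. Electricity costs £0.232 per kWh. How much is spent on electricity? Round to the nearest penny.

£21.09

Energy = 2620 W × 34.7 h = 90,914 Wh = 90.91 kWh
Cost = 90.91 kWh × £0.232/kWh = £21.09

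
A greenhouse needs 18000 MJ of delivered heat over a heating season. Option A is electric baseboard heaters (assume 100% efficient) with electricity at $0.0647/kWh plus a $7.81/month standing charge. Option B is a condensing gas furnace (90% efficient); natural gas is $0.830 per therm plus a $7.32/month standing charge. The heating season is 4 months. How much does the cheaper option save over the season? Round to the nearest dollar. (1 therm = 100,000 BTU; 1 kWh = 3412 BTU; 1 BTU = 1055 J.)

$168

Heat load = 18000 MJ = 18,000,000,000 J / 1055 = 17,061,611 BTU
Gas: input = 17,061,611 / 0.90 = 18,957,346 BTU = 189.6 therm → 189.6 × $0.830 = $157.35; + 4 × $7.32 standing = $186.63
Electric: 17,061,611 BTU / 3412 = 5,000 kWh → × $0.0647 = $323.53; + 4 × $7.81 standing = $354.77
Difference = |$186.63 − $354.77| = $168.14 ≈ $168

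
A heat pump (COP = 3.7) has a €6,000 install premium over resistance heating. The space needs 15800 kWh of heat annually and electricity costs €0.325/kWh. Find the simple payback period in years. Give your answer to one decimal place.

1.6 years

Resistance: 15800 kWh × €0.325 = €5,135.00/yr
Heat pump: 15800 / 3.7 = 4270 kWh in → × €0.325 = €1,387.84/yr
Annual savings = €3,747.16
Payback = €6,000 / €3,747.16 = 1.6 years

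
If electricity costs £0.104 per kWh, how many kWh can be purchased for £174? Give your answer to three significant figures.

£174 / £0.104 per kWh = 1,673 kWh

1670 kWh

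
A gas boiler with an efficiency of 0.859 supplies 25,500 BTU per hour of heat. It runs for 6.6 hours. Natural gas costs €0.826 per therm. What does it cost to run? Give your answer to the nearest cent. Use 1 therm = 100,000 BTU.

Heat delivered = 25,500 BTU/h × 6.6 h = 168,300 BTU
Gas input = 168,300 / 0.859 = 195,925 BTU
= 195,925 / 100,000 = 1.959 therm
Cost = 1.959 × €0.826/therm = €1.62

€1.62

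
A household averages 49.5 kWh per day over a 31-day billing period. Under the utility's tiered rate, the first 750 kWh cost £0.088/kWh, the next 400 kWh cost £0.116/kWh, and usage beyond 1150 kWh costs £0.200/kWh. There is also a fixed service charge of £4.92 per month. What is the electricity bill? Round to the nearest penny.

£194.22

Usage = 49.5 kWh/day × 31 days = 1534.5 kWh
First 750 kWh × £0.088 = £66.00
Next 400 kWh × £0.116 = £46.40
Remaining 384.5 kWh × £0.200 = £76.90
Energy charge = £189.30; + service £4.92 = £194.22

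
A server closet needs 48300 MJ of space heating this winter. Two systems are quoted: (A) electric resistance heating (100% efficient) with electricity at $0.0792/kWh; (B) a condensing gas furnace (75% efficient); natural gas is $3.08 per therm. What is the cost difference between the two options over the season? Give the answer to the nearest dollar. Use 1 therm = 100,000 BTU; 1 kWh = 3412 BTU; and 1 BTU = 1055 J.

$817

Heat load = 48300 MJ = 48,300,000,000 J / 1055 = 45,781,991 BTU
Gas: input = 45,781,991 / 0.75 = 61,042,654 BTU = 610.4 therm → 610.4 × $3.08 = $1,880.11
Electric: 45,781,991 BTU / 3412 = 13,420 kWh → × $0.0792 = $1,062.70
Difference = |$1,880.11 − $1,062.70| = $817.41 ≈ $817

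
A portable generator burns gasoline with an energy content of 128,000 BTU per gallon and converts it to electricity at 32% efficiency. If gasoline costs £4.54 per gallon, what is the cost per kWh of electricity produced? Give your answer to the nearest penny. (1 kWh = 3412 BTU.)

Electrical output per gallon = 128,000 BTU × 0.32 / 3412 BTU/kWh = 12 kWh
Cost per kWh = £4.54 / 12 kWh = £0.378

£0.38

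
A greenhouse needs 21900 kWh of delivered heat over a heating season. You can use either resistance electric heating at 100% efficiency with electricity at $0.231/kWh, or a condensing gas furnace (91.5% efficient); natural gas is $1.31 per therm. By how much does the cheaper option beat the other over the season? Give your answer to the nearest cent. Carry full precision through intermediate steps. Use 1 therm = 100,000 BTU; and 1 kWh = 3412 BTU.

Heat load = 21900 kWh × 3412 = 74,722,800 BTU
Gas: input = 74,722,800 / 0.915 = 81,664,262 BTU = 816.6 therm → 816.6 × $1.31 = $1,069.80
Electric: 74,722,800 BTU / 3412 = 21,900 kWh → × $0.231 = $5,058.90
Difference = |$1,069.80 − $5,058.90| = $3,989.10

$3989.10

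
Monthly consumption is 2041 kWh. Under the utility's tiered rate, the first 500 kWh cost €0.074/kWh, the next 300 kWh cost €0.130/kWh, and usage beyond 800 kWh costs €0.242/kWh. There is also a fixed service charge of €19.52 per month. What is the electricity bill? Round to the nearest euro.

€396

First 500 kWh × €0.074 = €37.00
Next 300 kWh × €0.130 = €39.00
Remaining 1241 kWh × €0.242 = €300.32
Energy charge = €376.32; + service €19.52 = €395.84 ≈ €396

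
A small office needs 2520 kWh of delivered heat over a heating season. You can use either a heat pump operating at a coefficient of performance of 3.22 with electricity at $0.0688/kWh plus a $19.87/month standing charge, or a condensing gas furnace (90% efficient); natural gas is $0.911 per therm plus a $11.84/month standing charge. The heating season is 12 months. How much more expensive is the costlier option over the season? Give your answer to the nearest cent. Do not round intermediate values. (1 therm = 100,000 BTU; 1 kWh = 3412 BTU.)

Heat load = 2520 kWh × 3412 = 8,598,240 BTU
Gas: input = 8,598,240 / 0.90 = 9,553,600 BTU = 95.54 therm → 95.54 × $0.911 = $87.03; + 12 × $11.84 standing = $229.11
Heat pump: 8,598,240 BTU / 3412 = 2,520 kWh heat; / 3.22 = 782.6 kWh in → × $0.0688 = $53.84; + 12 × $19.87 standing = $292.28
Difference = |$229.11 − $292.28| = $63.17

$63.17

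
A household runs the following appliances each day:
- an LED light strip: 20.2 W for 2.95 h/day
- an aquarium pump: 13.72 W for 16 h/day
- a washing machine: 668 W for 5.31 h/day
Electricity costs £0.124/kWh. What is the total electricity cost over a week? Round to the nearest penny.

£3.32

LED light strip: 20.2 W × 2.95 h × 7 d = 417 Wh = 0.4171 kWh
aquarium pump: 13.72 W × 16 h × 7 d = 1,537 Wh = 1.537 kWh
washing machine: 668 W × 5.31 h × 7 d = 24,830 Wh = 24.83 kWh
Total energy = 0.4171 + 1.537 + 24.83 = 26.78 kWh
Cost = 26.78 kWh × £0.124 = £3.32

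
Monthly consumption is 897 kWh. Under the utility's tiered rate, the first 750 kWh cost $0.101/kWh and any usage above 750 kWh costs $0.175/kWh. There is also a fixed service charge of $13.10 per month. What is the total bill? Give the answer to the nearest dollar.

First 750 kWh × $0.101 = $75.75
Remaining 147 kWh × $0.175 = $25.72
Energy charge = $101.47; + service $13.10 = $114.57 ≈ $115

$115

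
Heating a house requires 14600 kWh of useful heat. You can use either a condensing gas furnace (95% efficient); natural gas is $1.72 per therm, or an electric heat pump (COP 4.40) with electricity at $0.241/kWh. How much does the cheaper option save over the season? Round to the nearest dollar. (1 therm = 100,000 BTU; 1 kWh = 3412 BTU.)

$102

Heat load = 14600 kWh × 3412 = 49,815,200 BTU
Gas: input = 49,815,200 / 0.95 = 52,437,053 BTU = 524.4 therm → 524.4 × $1.72 = $901.92
Heat pump: 49,815,200 BTU / 3412 = 14,600 kWh heat; / 4.40 = 3,318 kWh in → × $0.241 = $799.68
Difference = |$901.92 − $799.68| = $102.24 ≈ $102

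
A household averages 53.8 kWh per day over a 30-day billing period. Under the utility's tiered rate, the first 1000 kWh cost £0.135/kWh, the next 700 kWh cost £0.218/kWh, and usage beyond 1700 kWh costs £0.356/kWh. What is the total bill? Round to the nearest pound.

Usage = 53.8 kWh/day × 30 days = 1614 kWh
First 1000 kWh × £0.135 = £135.00
Next 614 kWh × £0.218 = £133.85
Remaining tier: 0 kWh (not reached)
Total = £268.85 ≈ £269

£269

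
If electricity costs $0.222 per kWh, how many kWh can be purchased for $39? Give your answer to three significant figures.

$39 / $0.222 per kWh = 175.7 kWh

176 kWh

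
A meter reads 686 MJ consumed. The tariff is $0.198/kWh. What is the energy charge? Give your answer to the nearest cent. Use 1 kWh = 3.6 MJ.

686 MJ × (0.27778 kWh/MJ) = 190.6 kWh
Cost = 190.6 kWh × $0.198/kWh = $37.73

$37.73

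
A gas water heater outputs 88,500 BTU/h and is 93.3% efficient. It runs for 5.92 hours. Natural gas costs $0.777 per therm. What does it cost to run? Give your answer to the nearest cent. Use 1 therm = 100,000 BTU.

$4.36

Heat delivered = 88,500 BTU/h × 5.92 h = 523,920 BTU
Gas input = 523,920 / 0.933 = 561,543 BTU
= 561,543 / 100,000 = 5.615 therm
Cost = 5.615 × $0.777/therm = $4.36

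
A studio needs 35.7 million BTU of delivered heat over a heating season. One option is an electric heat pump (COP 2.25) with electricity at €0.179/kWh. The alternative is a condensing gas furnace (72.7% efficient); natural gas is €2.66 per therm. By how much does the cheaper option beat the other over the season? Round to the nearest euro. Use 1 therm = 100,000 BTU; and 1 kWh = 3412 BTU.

Heat load = 35.7 × 10⁶ BTU = 35,700,000 BTU
Gas: input = 35,700,000 / 0.727 = 49,105,915 BTU = 491.1 therm → 491.1 × €2.66 = €1,306.22
Heat pump: 35,700,000 BTU / 3412 = 10,460 kWh heat; / 2.25 = 4,650 kWh in → × €0.179 = €832.40
Difference = |€1,306.22 − €832.40| = €473.82 ≈ €474

€474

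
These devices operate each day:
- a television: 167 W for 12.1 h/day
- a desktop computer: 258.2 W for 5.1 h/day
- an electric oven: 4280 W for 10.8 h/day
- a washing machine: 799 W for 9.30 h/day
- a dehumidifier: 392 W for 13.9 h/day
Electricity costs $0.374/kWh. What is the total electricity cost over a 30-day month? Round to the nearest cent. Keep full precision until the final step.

television: 167 W × 12.1 h × 30 d = 60,621 Wh = 60.62 kWh
desktop computer: 258.2 W × 5.1 h × 30 d = 39,505 Wh = 39.5 kWh
electric oven: 4280 W × 10.8 h × 30 d = 1,386,720 Wh = 1,387 kWh
washing machine: 799 W × 9.30 h × 30 d = 222,921 Wh = 222.9 kWh
dehumidifier: 392 W × 13.9 h × 30 d = 163,464 Wh = 163.5 kWh
Total energy = 60.62 + 39.5 + 1,387 + 222.9 + 163.5 = 1,873 kWh
Cost = 1,873 kWh × $0.374 = $700.59

$700.59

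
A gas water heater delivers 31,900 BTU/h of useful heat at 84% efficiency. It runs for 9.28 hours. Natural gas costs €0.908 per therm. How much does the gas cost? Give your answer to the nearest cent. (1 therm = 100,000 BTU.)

€3.20

Heat delivered = 31,900 BTU/h × 9.28 h = 296,032 BTU
Gas input = 296,032 / 0.84 = 352,419 BTU
= 352,419 / 100,000 = 3.524 therm
Cost = 3.524 × €0.908/therm = €3.20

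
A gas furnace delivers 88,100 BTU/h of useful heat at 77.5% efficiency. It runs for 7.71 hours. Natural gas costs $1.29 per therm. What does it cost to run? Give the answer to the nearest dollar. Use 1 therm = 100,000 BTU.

Heat delivered = 88,100 BTU/h × 7.71 h = 679,251 BTU
Gas input = 679,251 / 0.775 = 876,453 BTU
= 876,453 / 100,000 = 8.765 therm
Cost = 8.765 × $1.29/therm = $11.31 ≈ $11

$11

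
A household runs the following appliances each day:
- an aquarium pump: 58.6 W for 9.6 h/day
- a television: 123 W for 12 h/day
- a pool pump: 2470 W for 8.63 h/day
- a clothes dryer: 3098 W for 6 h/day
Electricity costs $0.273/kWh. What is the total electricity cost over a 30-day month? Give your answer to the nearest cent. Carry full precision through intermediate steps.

aquarium pump: 58.6 W × 9.6 h × 30 d = 16,877 Wh = 16.88 kWh
television: 123 W × 12 h × 30 d = 44,280 Wh = 44.28 kWh
pool pump: 2470 W × 8.63 h × 30 d = 639,483 Wh = 639.5 kWh
clothes dryer: 3098 W × 6 h × 30 d = 557,640 Wh = 557.6 kWh
Total energy = 16.88 + 44.28 + 639.5 + 557.6 = 1,258 kWh
Cost = 1,258 kWh × $0.273 = $343.51

$343.51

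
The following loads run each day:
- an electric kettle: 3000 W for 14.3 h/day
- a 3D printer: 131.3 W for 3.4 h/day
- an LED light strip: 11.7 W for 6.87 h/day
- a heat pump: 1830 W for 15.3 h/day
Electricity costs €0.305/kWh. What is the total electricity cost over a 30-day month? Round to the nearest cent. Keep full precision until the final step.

€653.55

electric kettle: 3000 W × 14.3 h × 30 d = 1,287,000 Wh = 1,287 kWh
3D printer: 131.3 W × 3.4 h × 30 d = 13,393 Wh = 13.39 kWh
LED light strip: 11.7 W × 6.87 h × 30 d = 2,411 Wh = 2.411 kWh
heat pump: 1830 W × 15.3 h × 30 d = 839,970 Wh = 840 kWh
Total energy = 1,287 + 13.39 + 2.411 + 840 = 2,143 kWh
Cost = 2,143 kWh × €0.305 = €653.55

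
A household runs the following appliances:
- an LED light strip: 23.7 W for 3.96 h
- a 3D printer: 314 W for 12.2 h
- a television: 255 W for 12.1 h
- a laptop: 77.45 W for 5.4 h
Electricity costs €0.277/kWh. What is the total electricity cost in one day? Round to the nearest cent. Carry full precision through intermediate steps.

€2.06

LED light strip: 23.7 W × 3.96 h = 94 Wh = 0.09385 kWh
3D printer: 314 W × 12.2 h = 3,831 Wh = 3.831 kWh
television: 255 W × 12.1 h = 3,086 Wh = 3.086 kWh
laptop: 77.45 W × 5.4 h = 418 Wh = 0.4182 kWh
Total energy = 0.09385 + 3.831 + 3.086 + 0.4182 = 7.428 kWh
Cost = 7.428 kWh × €0.277 = €2.06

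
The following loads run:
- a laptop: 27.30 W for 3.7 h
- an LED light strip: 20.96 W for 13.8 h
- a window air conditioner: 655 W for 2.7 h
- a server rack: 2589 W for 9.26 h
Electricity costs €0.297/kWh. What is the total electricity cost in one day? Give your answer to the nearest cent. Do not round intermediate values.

€7.76

laptop: 27.30 W × 3.7 h = 101 Wh = 0.101 kWh
LED light strip: 20.96 W × 13.8 h = 289 Wh = 0.2892 kWh
window air conditioner: 655 W × 2.7 h = 1,769 Wh = 1.769 kWh
server rack: 2589 W × 9.26 h = 23,974 Wh = 23.97 kWh
Total energy = 0.101 + 0.2892 + 1.769 + 23.97 = 26.13 kWh
Cost = 26.13 kWh × €0.297 = €7.76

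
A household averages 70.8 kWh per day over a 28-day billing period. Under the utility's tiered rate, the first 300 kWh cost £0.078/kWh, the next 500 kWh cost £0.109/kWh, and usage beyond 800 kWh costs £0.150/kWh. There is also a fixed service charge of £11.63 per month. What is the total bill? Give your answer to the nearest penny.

£266.89

Usage = 70.8 kWh/day × 28 days = 1982.4 kWh
First 300 kWh × £0.078 = £23.40
Next 500 kWh × £0.109 = £54.50
Remaining 1182.4 kWh × £0.150 = £177.36
Energy charge = £255.26; + service £11.63 = £266.89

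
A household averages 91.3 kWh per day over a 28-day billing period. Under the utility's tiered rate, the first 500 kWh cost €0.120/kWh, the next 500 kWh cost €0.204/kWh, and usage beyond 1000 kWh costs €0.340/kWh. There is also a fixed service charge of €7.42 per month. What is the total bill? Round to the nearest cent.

€698.60

Usage = 91.3 kWh/day × 28 days = 2556.4 kWh
First 500 kWh × €0.120 = €60.00
Next 500 kWh × €0.204 = €102.00
Remaining 1556.4 kWh × €0.340 = €529.18
Energy charge = €691.18; + service €7.42 = €698.60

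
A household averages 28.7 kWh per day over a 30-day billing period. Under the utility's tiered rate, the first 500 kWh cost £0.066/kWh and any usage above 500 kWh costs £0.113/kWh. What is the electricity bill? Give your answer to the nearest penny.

Usage = 28.7 kWh/day × 30 days = 861 kWh
First 500 kWh × £0.066 = £33.00
Remaining 361 kWh × £0.113 = £40.79
Total = £73.79

£73.79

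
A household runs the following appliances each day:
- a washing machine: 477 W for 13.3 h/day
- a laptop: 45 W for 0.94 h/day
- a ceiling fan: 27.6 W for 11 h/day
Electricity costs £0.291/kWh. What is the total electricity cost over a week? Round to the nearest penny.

washing machine: 477 W × 13.3 h × 7 d = 44,409 Wh = 44.41 kWh
laptop: 45 W × 0.94 h × 7 d = 296 Wh = 0.2961 kWh
ceiling fan: 27.6 W × 11 h × 7 d = 2,125 Wh = 2.125 kWh
Total energy = 44.41 + 0.2961 + 2.125 = 46.83 kWh
Cost = 46.83 kWh × £0.291 = £13.63

£13.63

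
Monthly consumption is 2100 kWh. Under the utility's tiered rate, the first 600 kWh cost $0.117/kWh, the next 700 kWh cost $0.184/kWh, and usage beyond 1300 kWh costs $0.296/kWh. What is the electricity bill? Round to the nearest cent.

First 600 kWh × $0.117 = $70.20
Next 700 kWh × $0.184 = $128.80
Remaining 800 kWh × $0.296 = $236.80
Total = $435.80

$435.80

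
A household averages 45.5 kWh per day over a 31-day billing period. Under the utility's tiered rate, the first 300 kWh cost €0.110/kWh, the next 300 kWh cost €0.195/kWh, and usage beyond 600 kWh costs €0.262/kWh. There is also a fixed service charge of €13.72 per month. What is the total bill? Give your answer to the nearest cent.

Usage = 45.5 kWh/day × 31 days = 1410.5 kWh
First 300 kWh × €0.110 = €33.00
Next 300 kWh × €0.195 = €58.50
Remaining 810.5 kWh × €0.262 = €212.35
Energy charge = €303.85; + service €13.72 = €317.57

€317.57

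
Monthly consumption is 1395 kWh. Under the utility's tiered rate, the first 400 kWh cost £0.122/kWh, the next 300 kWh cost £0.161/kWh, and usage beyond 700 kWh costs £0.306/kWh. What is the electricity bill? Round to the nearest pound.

First 400 kWh × £0.122 = £48.80
Next 300 kWh × £0.161 = £48.30
Remaining 695 kWh × £0.306 = £212.67
Total = £309.77 ≈ £310

£310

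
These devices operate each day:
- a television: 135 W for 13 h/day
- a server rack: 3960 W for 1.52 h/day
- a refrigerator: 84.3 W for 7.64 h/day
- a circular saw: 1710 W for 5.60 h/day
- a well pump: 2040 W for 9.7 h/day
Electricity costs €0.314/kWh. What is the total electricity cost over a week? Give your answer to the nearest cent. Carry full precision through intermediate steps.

television: 135 W × 13 h × 7 d = 12,285 Wh = 12.29 kWh
server rack: 3960 W × 1.52 h × 7 d = 42,134 Wh = 42.13 kWh
refrigerator: 84.3 W × 7.64 h × 7 d = 4,508 Wh = 4.508 kWh
circular saw: 1710 W × 5.60 h × 7 d = 67,032 Wh = 67.03 kWh
well pump: 2040 W × 9.7 h × 7 d = 138,516 Wh = 138.5 kWh
Total energy = 12.29 + 42.13 + 4.508 + 67.03 + 138.5 = 264.5 kWh
Cost = 264.5 kWh × €0.314 = €83.05

€83.05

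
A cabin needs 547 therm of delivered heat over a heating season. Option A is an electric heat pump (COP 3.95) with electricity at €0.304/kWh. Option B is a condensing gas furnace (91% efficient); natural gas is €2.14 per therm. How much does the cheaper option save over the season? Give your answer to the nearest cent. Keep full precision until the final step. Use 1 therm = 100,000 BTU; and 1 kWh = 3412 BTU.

€52.52

Heat load = 547 therm × 100,000 = 54,700,000 BTU
Gas: input = 54,700,000 / 0.91 = 60,109,890 BTU = 601.1 therm → 601.1 × €2.14 = €1,286.35
Heat pump: 54,700,000 BTU / 3412 = 16,030 kWh heat; / 3.95 = 4,059 kWh in → × €0.304 = €1,233.83
Difference = |€1,286.35 − €1,233.83| = €52.52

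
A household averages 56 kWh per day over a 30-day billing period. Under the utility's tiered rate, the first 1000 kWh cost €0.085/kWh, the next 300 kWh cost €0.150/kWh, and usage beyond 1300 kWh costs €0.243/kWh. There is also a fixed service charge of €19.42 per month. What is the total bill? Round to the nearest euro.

€242

Usage = 56 kWh/day × 30 days = 1680 kWh
First 1000 kWh × €0.085 = €85.00
Next 300 kWh × €0.150 = €45.00
Remaining 380 kWh × €0.243 = €92.34
Energy charge = €222.34; + service €19.42 = €241.76 ≈ €242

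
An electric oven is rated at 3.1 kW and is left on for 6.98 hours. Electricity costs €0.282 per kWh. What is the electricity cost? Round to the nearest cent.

Energy = 3100 W × 6.98 h = 21,638 Wh = 21.64 kWh
Cost = 21.64 kWh × €0.282/kWh = €6.10

€6.10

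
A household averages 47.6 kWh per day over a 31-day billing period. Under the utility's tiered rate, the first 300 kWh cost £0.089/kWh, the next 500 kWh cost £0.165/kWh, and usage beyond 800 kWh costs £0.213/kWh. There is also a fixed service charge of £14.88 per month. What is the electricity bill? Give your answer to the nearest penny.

Usage = 47.6 kWh/day × 31 days = 1475.6 kWh
First 300 kWh × £0.089 = £26.70
Next 500 kWh × £0.165 = £82.50
Remaining 675.6 kWh × £0.213 = £143.90
Energy charge = £253.10; + service £14.88 = £267.98

£267.98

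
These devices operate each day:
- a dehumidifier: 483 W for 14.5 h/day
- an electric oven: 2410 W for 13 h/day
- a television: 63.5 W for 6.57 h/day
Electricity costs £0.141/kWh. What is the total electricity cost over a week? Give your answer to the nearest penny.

dehumidifier: 483 W × 14.5 h × 7 d = 49,024 Wh = 49.02 kWh
electric oven: 2410 W × 13 h × 7 d = 219,310 Wh = 219.3 kWh
television: 63.5 W × 6.57 h × 7 d = 2,920 Wh = 2.92 kWh
Total energy = 49.02 + 219.3 + 2.92 = 271.3 kWh
Cost = 271.3 kWh × £0.141 = £38.25

£38.25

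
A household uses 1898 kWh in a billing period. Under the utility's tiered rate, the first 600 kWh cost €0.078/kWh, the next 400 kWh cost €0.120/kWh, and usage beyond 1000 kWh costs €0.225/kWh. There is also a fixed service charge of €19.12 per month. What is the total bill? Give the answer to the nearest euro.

First 600 kWh × €0.078 = €46.80
Next 400 kWh × €0.120 = €48.00
Remaining 898 kWh × €0.225 = €202.05
Energy charge = €296.85; + service €19.12 = €315.97 ≈ €316

€316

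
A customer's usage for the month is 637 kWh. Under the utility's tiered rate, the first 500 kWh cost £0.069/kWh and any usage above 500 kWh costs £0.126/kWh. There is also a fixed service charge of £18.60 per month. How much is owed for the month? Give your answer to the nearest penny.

First 500 kWh × £0.069 = £34.50
Remaining 137 kWh × £0.126 = £17.26
Energy charge = £51.76; + service £18.60 = £70.36

£70.36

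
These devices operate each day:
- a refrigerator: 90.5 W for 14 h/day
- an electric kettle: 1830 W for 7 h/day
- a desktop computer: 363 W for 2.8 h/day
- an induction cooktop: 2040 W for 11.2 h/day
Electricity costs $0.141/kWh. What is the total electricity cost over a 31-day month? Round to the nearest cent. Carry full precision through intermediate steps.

$165.84

refrigerator: 90.5 W × 14 h × 31 d = 39,277 Wh = 39.28 kWh
electric kettle: 1830 W × 7 h × 31 d = 397,110 Wh = 397.1 kWh
desktop computer: 363 W × 2.8 h × 31 d = 31,508 Wh = 31.51 kWh
induction cooktop: 2040 W × 11.2 h × 31 d = 708,288 Wh = 708.3 kWh
Total energy = 39.28 + 397.1 + 31.51 + 708.3 = 1,176 kWh
Cost = 1,176 kWh × $0.141 = $165.84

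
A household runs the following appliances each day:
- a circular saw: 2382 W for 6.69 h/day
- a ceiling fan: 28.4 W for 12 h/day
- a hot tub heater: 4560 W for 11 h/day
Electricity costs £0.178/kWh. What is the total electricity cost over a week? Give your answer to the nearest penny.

£82.78

circular saw: 2382 W × 6.69 h × 7 d = 111,549 Wh = 111.5 kWh
ceiling fan: 28.4 W × 12 h × 7 d = 2,386 Wh = 2.386 kWh
hot tub heater: 4560 W × 11 h × 7 d = 351,120 Wh = 351.1 kWh
Total energy = 111.5 + 2.386 + 351.1 = 465.1 kWh
Cost = 465.1 kWh × £0.178 = £82.78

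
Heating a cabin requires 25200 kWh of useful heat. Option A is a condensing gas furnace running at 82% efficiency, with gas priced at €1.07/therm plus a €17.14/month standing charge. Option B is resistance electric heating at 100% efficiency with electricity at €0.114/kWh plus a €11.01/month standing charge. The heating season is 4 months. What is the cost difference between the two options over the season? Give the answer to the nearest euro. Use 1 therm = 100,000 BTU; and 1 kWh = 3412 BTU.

Heat load = 25200 kWh × 3412 = 85,982,400 BTU
Gas: input = 85,982,400 / 0.82 = 104,856,585 BTU = 1,049 therm → 1,049 × €1.07 = €1,121.97; + 4 × €17.14 standing = €1,190.53
Electric: 85,982,400 BTU / 3412 = 25,200 kWh → × €0.114 = €2,872.80; + 4 × €11.01 standing = €2,916.84
Difference = |€1,190.53 − €2,916.84| = €1,726.31 ≈ €1726

€1726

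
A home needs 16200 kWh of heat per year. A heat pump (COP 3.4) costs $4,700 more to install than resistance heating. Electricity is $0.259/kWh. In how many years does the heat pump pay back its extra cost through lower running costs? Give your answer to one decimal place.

Resistance: 16200 kWh × $0.259 = $4,195.80/yr
Heat pump: 16200 / 3.4 = 4765 kWh in → × $0.259 = $1,234.06/yr
Annual savings = $2,961.74
Payback = $4,700 / $2,961.74 = 1.59 years

1.6 years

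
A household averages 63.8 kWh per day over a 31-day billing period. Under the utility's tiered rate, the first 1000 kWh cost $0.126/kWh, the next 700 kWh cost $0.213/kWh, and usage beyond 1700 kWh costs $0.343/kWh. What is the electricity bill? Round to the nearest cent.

Usage = 63.8 kWh/day × 31 days = 1977.8 kWh
First 1000 kWh × $0.126 = $126.00
Next 700 kWh × $0.213 = $149.10
Remaining 277.8 kWh × $0.343 = $95.29
Total = $370.39

$370.39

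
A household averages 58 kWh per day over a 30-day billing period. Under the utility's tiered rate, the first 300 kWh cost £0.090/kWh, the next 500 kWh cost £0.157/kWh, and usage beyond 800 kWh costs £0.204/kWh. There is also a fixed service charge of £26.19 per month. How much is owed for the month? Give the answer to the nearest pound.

£323

Usage = 58 kWh/day × 30 days = 1740 kWh
First 300 kWh × £0.090 = £27.00
Next 500 kWh × £0.157 = £78.50
Remaining 940 kWh × £0.204 = £191.76
Energy charge = £297.26; + service £26.19 = £323.45 ≈ £323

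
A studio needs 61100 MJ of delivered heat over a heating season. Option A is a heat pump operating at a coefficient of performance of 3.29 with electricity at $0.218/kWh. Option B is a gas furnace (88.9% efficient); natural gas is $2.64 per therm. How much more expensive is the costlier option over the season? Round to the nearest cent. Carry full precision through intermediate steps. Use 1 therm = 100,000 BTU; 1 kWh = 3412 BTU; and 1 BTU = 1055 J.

Heat load = 61100 MJ = 61,100,000,000 J / 1055 = 57,914,692 BTU
Gas: input = 57,914,692 / 0.889 = 65,145,885 BTU = 651.5 therm → 651.5 × $2.64 = $1,719.85
Heat pump: 57,914,692 BTU / 3412 = 16,970 kWh heat; / 3.29 = 5,159 kWh in → × $0.218 = $1,124.71
Difference = |$1,719.85 − $1,124.71| = $595.14

$595.14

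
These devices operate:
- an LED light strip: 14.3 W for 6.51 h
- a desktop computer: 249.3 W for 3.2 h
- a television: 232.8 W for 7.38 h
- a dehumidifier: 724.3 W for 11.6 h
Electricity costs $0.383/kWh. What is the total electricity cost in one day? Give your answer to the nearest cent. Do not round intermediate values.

$4.22

LED light strip: 14.3 W × 6.51 h = 93 Wh = 0.09309 kWh
desktop computer: 249.3 W × 3.2 h = 798 Wh = 0.7978 kWh
television: 232.8 W × 7.38 h = 1,718 Wh = 1.718 kWh
dehumidifier: 724.3 W × 11.6 h = 8,402 Wh = 8.402 kWh
Total energy = 0.09309 + 0.7978 + 1.718 + 8.402 = 11.01 kWh
Cost = 11.01 kWh × $0.383 = $4.22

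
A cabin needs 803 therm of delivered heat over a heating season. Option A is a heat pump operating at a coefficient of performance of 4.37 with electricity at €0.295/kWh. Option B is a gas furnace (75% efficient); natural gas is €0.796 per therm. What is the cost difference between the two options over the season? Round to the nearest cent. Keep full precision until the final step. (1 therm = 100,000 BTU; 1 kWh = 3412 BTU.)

€736.47

Heat load = 803 therm × 100,000 = 80,300,000 BTU
Gas: input = 80,300,000 / 0.75 = 107,066,667 BTU = 1,071 therm → 1,071 × €0.796 = €852.25
Heat pump: 80,300,000 BTU / 3412 = 23,530 kWh heat; / 4.37 = 5,385 kWh in → × €0.295 = €1,588.72
Difference = |€852.25 − €1,588.72| = €736.47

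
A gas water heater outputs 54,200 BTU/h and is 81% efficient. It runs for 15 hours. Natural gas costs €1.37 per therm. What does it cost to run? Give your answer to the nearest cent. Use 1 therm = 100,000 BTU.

€13.75

Heat delivered = 54,200 BTU/h × 15 h = 813,000 BTU
Gas input = 813,000 / 0.81 = 1,003,704 BTU
= 1,003,704 / 100,000 = 10.04 therm
Cost = 10.04 × €1.37/therm = €13.75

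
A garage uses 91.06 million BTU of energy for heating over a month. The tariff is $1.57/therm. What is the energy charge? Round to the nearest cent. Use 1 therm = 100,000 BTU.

91.06 million BTU × (10 therm/million BTU) = 910.6 therm
Cost = 910.6 therm × $1.57/therm = $1,429.64

$1429.64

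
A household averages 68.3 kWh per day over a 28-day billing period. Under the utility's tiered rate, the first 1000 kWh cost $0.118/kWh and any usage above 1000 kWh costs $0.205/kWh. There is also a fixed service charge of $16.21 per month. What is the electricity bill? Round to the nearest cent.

$321.25

Usage = 68.3 kWh/day × 28 days = 1912.4 kWh
First 1000 kWh × $0.118 = $118.00
Remaining 912.4 kWh × $0.205 = $187.04
Energy charge = $305.04; + service $16.21 = $321.25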